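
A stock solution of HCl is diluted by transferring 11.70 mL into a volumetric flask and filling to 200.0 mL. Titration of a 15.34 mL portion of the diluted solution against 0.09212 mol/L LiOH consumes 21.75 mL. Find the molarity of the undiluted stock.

n(LiOH) = 0.09212 x 0.02175 = 0.002004 mol.
n(HCl) in the aliquot = 0.002004 mol.
[diluted HCl] = 0.002004 / 0.01534 = 0.1306 M.
Dilution factor = 200.0/11.70 = 17.09, so [stock] = 0.1306 x 17.09 = 2.23 M.

2.23 M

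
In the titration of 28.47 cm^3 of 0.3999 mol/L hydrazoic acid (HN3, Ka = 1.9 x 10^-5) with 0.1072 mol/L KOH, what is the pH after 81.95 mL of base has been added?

Initial n(HN3) = 0.3999 x 0.02847 = 0.01139 mol.
n(KOH) added = 0.1072 x 0.08195 = 0.008785 mol, converting that many moles of HN3 to N3-.
Remaining n(HN3) = 0.002600 mol; n(N3-) = 0.008785 mol.
By Henderson-Hasselbalch, pH = pKa + log([A^-]/[HA]) = 4.72 + log(0.008785/0.002600) = 4.72 + (+0.53) = 5.25.

5.25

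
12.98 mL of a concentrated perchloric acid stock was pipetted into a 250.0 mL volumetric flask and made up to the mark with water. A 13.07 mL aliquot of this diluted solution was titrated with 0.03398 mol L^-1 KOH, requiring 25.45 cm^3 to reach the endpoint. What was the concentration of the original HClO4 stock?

n(KOH) = 0.03398 x 0.02545 = 0.0008648 mol.
n(HClO4) in the aliquot = 0.0008648 mol.
[diluted HClO4] = 0.0008648 / 0.01307 = 0.06617 M.
Dilution factor = 250.0/12.98 = 19.26, so [stock] = 0.06617 x 19.26 = 1.27 M.

1.27 M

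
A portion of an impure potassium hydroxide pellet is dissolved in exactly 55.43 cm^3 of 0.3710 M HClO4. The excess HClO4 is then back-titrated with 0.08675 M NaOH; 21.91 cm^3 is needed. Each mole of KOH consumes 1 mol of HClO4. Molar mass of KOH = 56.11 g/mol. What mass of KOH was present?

Total n(HClO4) added = 0.3710 x 0.05543 = 0.02056 mol.
n(NaOH) used = 0.08675 x 0.02191 = 0.001901 mol, which equals the excess n(HClO4).
So n(HClO4) consumed by the sample = 0.02056 - 0.001901 = 0.01866 mol.
n(KOH) = 0.01866 / 1 = 0.01866 mol.
mass = 0.01866 mol x 56.11 g/mol = 1.05 g.

1.05 g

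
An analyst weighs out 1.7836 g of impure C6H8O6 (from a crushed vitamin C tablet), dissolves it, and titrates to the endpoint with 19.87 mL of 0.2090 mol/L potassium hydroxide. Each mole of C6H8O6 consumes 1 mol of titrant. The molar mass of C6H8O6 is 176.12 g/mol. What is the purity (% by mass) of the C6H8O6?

n(KOH) = 0.2090 x 0.01987 = 0.004153 mol.
n(C6H8O6) = 0.004153 / 1 = 0.004153 mol.
mass of C6H8O6 = 0.004153 x 176.12 = 0.7314 g.
% purity = 0.7314 / 1.7836 x 100 = 41.0%.

41.0%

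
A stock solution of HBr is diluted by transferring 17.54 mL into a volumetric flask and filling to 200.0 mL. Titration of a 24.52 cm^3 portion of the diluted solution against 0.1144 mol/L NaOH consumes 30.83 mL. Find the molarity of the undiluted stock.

n(NaOH) = 0.1144 x 0.03083 = 0.003527 mol.
n(HBr) in the aliquot = 0.003527 mol.
[diluted HBr] = 0.003527 / 0.02452 = 0.1438 M.
Dilution factor = 200.0/17.54 = 11.40, so [stock] = 0.1438 x 11.40 = 1.64 M.

1.64 M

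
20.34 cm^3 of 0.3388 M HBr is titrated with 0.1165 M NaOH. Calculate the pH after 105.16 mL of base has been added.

12.63

n(acid) = 0.3388 x 0.02034 = 0.006891 mol; n(NaOH) added = 0.1165 x 0.1052 = 0.01225 mol.
Base is in excess by 0.01225 - 0.006891 = 0.005360 mol in a total volume of 0.1255 L.
[OH^-] = 0.005360/0.1255 = 0.04271 M, so pOH = 1.37 and pH = 14.00 - 1.37 = 12.63.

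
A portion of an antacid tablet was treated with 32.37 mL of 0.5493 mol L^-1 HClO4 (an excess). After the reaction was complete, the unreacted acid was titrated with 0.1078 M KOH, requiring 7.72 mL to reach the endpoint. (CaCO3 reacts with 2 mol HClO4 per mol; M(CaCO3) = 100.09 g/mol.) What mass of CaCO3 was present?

Total n(HClO4) added = 0.5493 x 0.03237 = 0.01778 mol.
n(KOH) used = 0.1078 x 0.007720 = 0.0008322 mol, which equals the excess n(HClO4).
So n(HClO4) consumed by the sample = 0.01778 - 0.0008322 = 0.01695 mol.
n(CaCO3) = 0.01695 / 2 = 0.008474 mol.
mass = 0.008474 mol x 100.09 g/mol = 0.848 g.

0.848 g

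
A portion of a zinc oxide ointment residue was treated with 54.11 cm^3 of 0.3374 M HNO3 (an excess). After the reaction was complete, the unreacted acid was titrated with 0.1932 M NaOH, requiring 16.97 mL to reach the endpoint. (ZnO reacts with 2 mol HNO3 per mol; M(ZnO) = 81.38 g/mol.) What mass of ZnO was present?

0.609 g

Total n(HNO3) added = 0.3374 x 0.05411 = 0.01826 mol.
n(NaOH) used = 0.1932 x 0.01697 = 0.003279 mol, which equals the excess n(HNO3).
So n(HNO3) consumed by the sample = 0.01826 - 0.003279 = 0.01498 mol.
n(ZnO) = 0.01498 / 2 = 0.007489 mol.
mass = 0.007489 mol x 81.38 g/mol = 0.609 g.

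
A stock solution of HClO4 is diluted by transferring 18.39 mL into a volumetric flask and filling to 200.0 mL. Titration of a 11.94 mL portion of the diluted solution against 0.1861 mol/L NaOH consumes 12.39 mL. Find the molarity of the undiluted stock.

2.10 M

n(NaOH) = 0.1861 x 0.01239 = 0.002306 mol.
n(HClO4) in the aliquot = 0.002306 mol.
[diluted HClO4] = 0.002306 / 0.01194 = 0.1931 M.
Dilution factor = 200.0/18.39 = 10.88, so [stock] = 0.1931 x 10.88 = 2.10 M.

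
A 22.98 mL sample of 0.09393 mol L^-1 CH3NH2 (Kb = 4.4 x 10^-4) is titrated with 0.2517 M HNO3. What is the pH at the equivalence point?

n(CH3NH2) = 0.09393 x 0.02298 = 0.002159 mol; V(HNO3) at equivalence = 0.002159/0.2517 = 0.008576 L.
At equivalence the base is fully converted to CH3NH3+; total volume = 0.03156 L, so [CH3NH3+] = 0.002159/0.03156 = 0.06840 M.
Ka(CH3NH3+) = Kw/Kb = 1.0e-14 / 4.4 x 10^-4 = 2.27e-11.
[H^+] = sqrt(Ka x [CH3NH3+]) = sqrt(2.27e-11 x 0.06840) = 1.25e-6 M.
pH = -log(1.25e-6) = 5.90.

5.90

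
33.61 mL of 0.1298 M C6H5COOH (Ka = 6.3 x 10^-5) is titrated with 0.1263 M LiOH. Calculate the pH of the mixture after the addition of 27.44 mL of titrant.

4.79

Initial n(C6H5COOH) = 0.1298 x 0.03361 = 0.004363 mol.
n(LiOH) added = 0.1263 x 0.02744 = 0.003466 mol, converting that many moles of C6H5COOH to C6H5COO-.
Remaining n(C6H5COOH) = 0.0008969 mol; n(C6H5COO-) = 0.003466 mol.
By Henderson-Hasselbalch, pH = pKa + log([A^-]/[HA]) = 4.20 + log(0.003466/0.0008969) = 4.20 + (+0.59) = 4.79.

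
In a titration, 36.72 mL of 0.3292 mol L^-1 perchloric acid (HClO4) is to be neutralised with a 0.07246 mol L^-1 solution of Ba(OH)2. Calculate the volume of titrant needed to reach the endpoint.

n(HClO4) = 0.3292 mol/L x 0.03672 L = 0.01209 mol.
The neutralisation is 2 HClO4 : 1 Ba(OH)2, so n(Ba(OH)2) = 0.01209 x 1/2 = 0.006044 mol.
V(Ba(OH)2) = 0.006044 / 0.07246 = 0.08341 L = 83.4 mL.

83.4 mL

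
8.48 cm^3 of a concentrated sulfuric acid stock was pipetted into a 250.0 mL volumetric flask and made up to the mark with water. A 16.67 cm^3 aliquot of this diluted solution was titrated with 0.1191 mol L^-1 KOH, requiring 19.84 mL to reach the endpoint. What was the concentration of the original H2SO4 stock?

n(KOH) = 0.1191 x 0.01984 = 0.002363 mol.
n(H2SO4) in the aliquot = 0.002363 x 1/2 = 0.001181 mol.
[diluted H2SO4] = 0.001181 / 0.01667 = 0.07087 M.
Dilution factor = 250.0/8.480 = 29.48, so [stock] = 0.07087 x 29.48 = 2.09 M.

2.09 M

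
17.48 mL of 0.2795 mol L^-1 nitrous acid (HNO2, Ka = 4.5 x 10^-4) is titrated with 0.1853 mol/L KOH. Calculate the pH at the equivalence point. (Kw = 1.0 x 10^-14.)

8.20

n(HNO2) = 0.2795 x 0.01748 = 0.004886 mol; V(KOH) at equivalence = 0.004886/0.1853 = 0.02637 L.
At equivalence all the acid is converted to NO2-; total volume = 0.01748 + 0.02637 = 0.04385 L, so [NO2-] = 0.004886/0.04385 = 0.1114 M.
Kb = Kw/Ka = 1.0e-14 / 4.5 x 10^-4 = 2.22e-11.
[OH^-] = sqrt(Kb x [NO2-]) = sqrt(2.22e-11 x 0.1114) = 1.57e-6 M.
pOH = 5.80, so pH = 14.00 - 5.80 = 8.20.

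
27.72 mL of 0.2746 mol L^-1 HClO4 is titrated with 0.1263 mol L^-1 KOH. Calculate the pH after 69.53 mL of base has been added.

12.08

n(acid) = 0.2746 x 0.02772 = 0.007612 mol; n(KOH) added = 0.1263 x 0.06953 = 0.008782 mol.
Base is in excess by 0.008782 - 0.007612 = 0.001170 mol in a total volume of 0.09725 L.
[OH^-] = 0.001170/0.09725 = 0.01203 M, so pOH = 1.92 and pH = 14.00 - 1.92 = 12.08.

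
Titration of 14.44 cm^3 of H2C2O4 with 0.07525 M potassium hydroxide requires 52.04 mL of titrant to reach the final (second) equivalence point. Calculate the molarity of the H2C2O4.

n(KOH) = 0.07525 x 0.05204 = 0.003916 mol.
At the final (second) equivalence point, 2 mol OH^- react per mol H2C2O4, so n(H2C2O4) = 0.003916 / 2 = 0.001958 mol.
[H2C2O4] = 0.001958 / 0.01444 L = 0.136 M.

0.136 M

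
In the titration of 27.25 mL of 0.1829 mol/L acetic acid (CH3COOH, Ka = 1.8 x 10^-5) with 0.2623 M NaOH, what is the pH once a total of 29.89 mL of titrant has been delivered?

12.70

n(acid) = 0.1829 x 0.02725 = 0.004984 mol; n(NaOH) added = 0.2623 x 0.02989 = 0.007840 mol.
Base is in excess by 0.007840 - 0.004984 = 0.002856 mol in a total volume of 0.05714 L.
[OH^-] = 0.002856/0.05714 = 0.04998 M, so pOH = 1.30 and pH = 14.00 - 1.30 = 12.70.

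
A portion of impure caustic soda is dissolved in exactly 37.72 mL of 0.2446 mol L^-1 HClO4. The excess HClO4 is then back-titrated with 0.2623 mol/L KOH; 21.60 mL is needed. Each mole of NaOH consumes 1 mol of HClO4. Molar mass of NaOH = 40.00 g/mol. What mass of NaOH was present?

0.142 g

Total n(HClO4) added = 0.2446 x 0.03772 = 0.009226 mol.
n(KOH) used = 0.2623 x 0.02160 = 0.005666 mol, which equals the excess n(HClO4).
So n(HClO4) consumed by the sample = 0.009226 - 0.005666 = 0.003561 mol.
n(NaOH) = 0.003561 / 1 = 0.003561 mol.
mass = 0.003561 mol x 40.00 g/mol = 0.142 g.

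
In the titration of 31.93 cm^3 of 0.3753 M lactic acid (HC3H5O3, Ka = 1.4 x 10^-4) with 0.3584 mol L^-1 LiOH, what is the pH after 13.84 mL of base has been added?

3.70

Initial n(HC3H5O3) = 0.3753 x 0.03193 = 0.01198 mol.
n(LiOH) added = 0.3584 x 0.01384 = 0.004960 mol, converting that many moles of HC3H5O3 to C3H5O3-.
Remaining n(HC3H5O3) = 0.007023 mol; n(C3H5O3-) = 0.004960 mol.
By Henderson-Hasselbalch, pH = pKa + log([A^-]/[HA]) = 3.85 + log(0.004960/0.007023) = 3.85 + (-0.15) = 3.70.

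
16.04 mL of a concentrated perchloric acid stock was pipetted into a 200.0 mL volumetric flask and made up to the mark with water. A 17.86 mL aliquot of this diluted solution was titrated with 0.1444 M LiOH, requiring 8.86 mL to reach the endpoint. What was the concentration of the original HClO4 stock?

0.893 M

n(LiOH) = 0.1444 x 0.008860 = 0.001279 mol.
n(HClO4) in the aliquot = 0.001279 mol.
[diluted HClO4] = 0.001279 / 0.01786 = 0.07163 M.
Dilution factor = 200.0/16.04 = 12.47, so [stock] = 0.07163 x 12.47 = 0.893 M.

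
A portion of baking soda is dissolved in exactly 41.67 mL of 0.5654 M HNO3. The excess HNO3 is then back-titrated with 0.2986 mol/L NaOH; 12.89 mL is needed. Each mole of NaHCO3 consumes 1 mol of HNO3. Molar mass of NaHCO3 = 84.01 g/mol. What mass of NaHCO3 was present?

1.66 g

Total n(HNO3) added = 0.5654 x 0.04167 = 0.02356 mol.
n(NaOH) used = 0.2986 x 0.01289 = 0.003849 mol, which equals the excess n(HNO3).
So n(HNO3) consumed by the sample = 0.02356 - 0.003849 = 0.01971 mol.
n(NaHCO3) = 0.01971 / 1 = 0.01971 mol.
mass = 0.01971 mol x 84.01 g/mol = 1.66 g.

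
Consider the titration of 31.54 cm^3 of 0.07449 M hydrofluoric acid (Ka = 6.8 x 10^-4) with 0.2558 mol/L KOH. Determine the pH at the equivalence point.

n(HF) = 0.07449 x 0.03154 = 0.002349 mol; V(KOH) at equivalence = 0.002349/0.2558 = 0.009185 L.
At equivalence all the acid is converted to F-; total volume = 0.03154 + 0.009185 = 0.04072 L, so [F-] = 0.002349/0.04072 = 0.05769 M.
Kb = Kw/Ka = 1.0e-14 / 6.8 x 10^-4 = 1.47e-11.
[OH^-] = sqrt(Kb x [F-]) = sqrt(1.47e-11 x 0.05769) = 9.21e-7 M.
pOH = 6.04, so pH = 14.00 - 6.04 = 7.96.

7.96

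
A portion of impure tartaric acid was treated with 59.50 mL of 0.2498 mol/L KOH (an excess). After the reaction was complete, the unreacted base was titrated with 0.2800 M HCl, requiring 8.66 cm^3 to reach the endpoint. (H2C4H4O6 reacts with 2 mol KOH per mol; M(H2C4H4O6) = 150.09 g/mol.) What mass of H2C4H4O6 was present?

Total n(KOH) added = 0.2498 x 0.05950 = 0.01486 mol.
n(HCl) used = 0.2800 x 0.008660 = 0.002425 mol, which equals the excess n(KOH).
So n(KOH) consumed by the sample = 0.01486 - 0.002425 = 0.01244 mol.
n(H2C4H4O6) = 0.01244 / 2 = 0.006219 mol.
mass = 0.006219 mol x 150.09 g/mol = 0.933 g.

0.933 g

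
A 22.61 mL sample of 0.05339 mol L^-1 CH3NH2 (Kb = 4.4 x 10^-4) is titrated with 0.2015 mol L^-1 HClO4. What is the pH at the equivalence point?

6.01

n(CH3NH2) = 0.05339 x 0.02261 = 0.001207 mol; V(HClO4) at equivalence = 0.001207/0.2015 = 0.005991 L.
At equivalence the base is fully converted to CH3NH3+; total volume = 0.02860 L, so [CH3NH3+] = 0.001207/0.02860 = 0.04221 M.
Ka(CH3NH3+) = Kw/Kb = 1.0e-14 / 4.4 x 10^-4 = 2.27e-11.
[H^+] = sqrt(Ka x [CH3NH3+]) = sqrt(2.27e-11 x 0.04221) = 9.79e-7 M.
pH = -log(9.79e-7) = 6.01.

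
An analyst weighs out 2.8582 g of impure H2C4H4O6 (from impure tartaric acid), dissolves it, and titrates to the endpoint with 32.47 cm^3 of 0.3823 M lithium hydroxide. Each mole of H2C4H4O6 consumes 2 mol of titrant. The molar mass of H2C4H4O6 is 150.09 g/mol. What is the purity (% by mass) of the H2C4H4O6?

n(LiOH) = 0.3823 x 0.03247 = 0.01241 mol.
n(H2C4H4O6) = 0.01241 / 2 = 0.006207 mol.
mass of H2C4H4O6 = 0.006207 x 150.09 = 0.9316 g.
% purity = 0.9316 / 2.8582 x 100 = 32.6%.

32.6%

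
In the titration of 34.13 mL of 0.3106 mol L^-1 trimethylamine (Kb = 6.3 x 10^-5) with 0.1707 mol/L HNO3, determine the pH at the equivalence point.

5.38

n((CH3)3N) = 0.3106 x 0.03413 = 0.01060 mol; V(HNO3) at equivalence = 0.01060/0.1707 = 0.06210 L.
At equivalence the base is fully converted to (CH3)3NH+; total volume = 0.09623 L, so [(CH3)3NH+] = 0.01060/0.09623 = 0.1102 M.
Ka((CH3)3NH+) = Kw/Kb = 1.0e-14 / 6.3 x 10^-5 = 1.59e-10.
[H^+] = sqrt(Ka x [(CH3)3NH+]) = sqrt(1.59e-10 x 0.1102) = 4.18e-6 M.
pH = -log(4.18e-6) = 5.38.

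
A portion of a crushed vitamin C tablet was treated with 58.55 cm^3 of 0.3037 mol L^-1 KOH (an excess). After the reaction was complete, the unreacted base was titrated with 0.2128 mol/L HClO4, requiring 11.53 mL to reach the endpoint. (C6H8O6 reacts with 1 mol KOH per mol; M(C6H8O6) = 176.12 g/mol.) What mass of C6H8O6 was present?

Total n(KOH) added = 0.3037 x 0.05855 = 0.01778 mol.
n(HClO4) used = 0.2128 x 0.01153 = 0.002454 mol, which equals the excess n(KOH).
So n(KOH) consumed by the sample = 0.01778 - 0.002454 = 0.01533 mol.
n(C6H8O6) = 0.01533 / 1 = 0.01533 mol.
mass = 0.01533 mol x 176.12 g/mol = 2.70 g.

2.70 g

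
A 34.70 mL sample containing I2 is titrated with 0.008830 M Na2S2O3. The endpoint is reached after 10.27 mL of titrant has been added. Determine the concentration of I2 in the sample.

0.00131 M

n(Na2S2O3) = 0.008830 x 0.01027 = 9.068e-5 mol.
From the balanced equation, 2 mol Na2S2O3 reacts with 1 mol I2, so n(I2) = 9.068e-5 x 1/2 = 4.534e-5 mol.
[I2] = 4.534e-5 / 0.03470 L = 0.00131 M.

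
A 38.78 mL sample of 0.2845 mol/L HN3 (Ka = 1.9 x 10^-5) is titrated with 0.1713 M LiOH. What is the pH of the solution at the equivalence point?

n(HN3) = 0.2845 x 0.03878 = 0.01103 mol; V(LiOH) at equivalence = 0.01103/0.1713 = 0.06441 L.
At equivalence all the acid is converted to N3-; total volume = 0.03878 + 0.06441 = 0.1032 L, so [N3-] = 0.01103/0.1032 = 0.1069 M.
Kb = Kw/Ka = 1.0e-14 / 1.9 x 10^-5 = 5.26e-10.
[OH^-] = sqrt(Kb x [N3-]) = sqrt(5.26e-10 x 0.1069) = 7.50e-6 M.
pOH = 5.12, so pH = 14.00 - 5.12 = 8.88.

8.88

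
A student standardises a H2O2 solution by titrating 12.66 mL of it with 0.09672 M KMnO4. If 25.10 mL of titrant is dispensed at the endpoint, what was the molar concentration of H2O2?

n(KMnO4) = 0.09672 x 0.02510 = 0.002428 mol.
From the balanced equation, 2 mol KMnO4 reacts with 5 mol H2O2, so n(H2O2) = 0.002428 x 5/2 = 0.006069 mol.
[H2O2] = 0.006069 / 0.01266 L = 0.479 M.

0.479 M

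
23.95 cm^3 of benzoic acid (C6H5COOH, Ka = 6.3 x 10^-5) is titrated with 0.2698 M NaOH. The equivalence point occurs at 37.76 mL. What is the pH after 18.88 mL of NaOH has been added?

4.20

18.88 mL is exactly half the equivalence volume (37.76/2), i.e. the half-equivalence point.
There, n(HA) = n(A^-), so pH = pKa = -log(6.3 x 10^-5) = 4.20.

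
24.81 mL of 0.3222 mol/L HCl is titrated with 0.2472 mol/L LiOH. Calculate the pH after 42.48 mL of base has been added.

n(acid) = 0.3222 x 0.02481 = 0.007994 mol; n(LiOH) added = 0.2472 x 0.04248 = 0.01050 mol.
Base is in excess by 0.01050 - 0.007994 = 0.002507 mol in a total volume of 0.06729 L.
[OH^-] = 0.002507/0.06729 = 0.03726 M, so pOH = 1.43 and pH = 14.00 - 1.43 = 12.57.

12.57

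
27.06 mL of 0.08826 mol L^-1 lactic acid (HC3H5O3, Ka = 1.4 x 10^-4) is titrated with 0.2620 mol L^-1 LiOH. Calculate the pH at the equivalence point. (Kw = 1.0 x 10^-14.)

n(HC3H5O3) = 0.08826 x 0.02706 = 0.002388 mol; V(LiOH) at equivalence = 0.002388/0.2620 = 0.009116 L.
At equivalence all the acid is converted to C3H5O3-; total volume = 0.02706 + 0.009116 = 0.03618 L, so [C3H5O3-] = 0.002388/0.03618 = 0.06602 M.
Kb = Kw/Ka = 1.0e-14 / 1.4 x 10^-4 = 7.14e-11.
[OH^-] = sqrt(Kb x [C3H5O3-]) = sqrt(7.14e-11 x 0.06602) = 2.17e-6 M.
pOH = 5.66, so pH = 14.00 - 5.66 = 8.34.

8.34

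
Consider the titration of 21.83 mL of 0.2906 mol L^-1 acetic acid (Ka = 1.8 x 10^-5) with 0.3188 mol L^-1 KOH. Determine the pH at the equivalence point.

n(CH3COOH) = 0.2906 x 0.02183 = 0.006344 mol; V(KOH) at equivalence = 0.006344/0.3188 = 0.01990 L.
At equivalence all the acid is converted to CH3COO-; total volume = 0.02183 + 0.01990 = 0.04173 L, so [CH3COO-] = 0.006344/0.04173 = 0.1520 M.
Kb = Kw/Ka = 1.0e-14 / 1.8 x 10^-5 = 5.56e-10.
[OH^-] = sqrt(Kb x [CH3COO-]) = sqrt(5.56e-10 x 0.1520) = 9.19e-6 M.
pOH = 5.04, so pH = 14.00 - 5.04 = 8.96.

8.96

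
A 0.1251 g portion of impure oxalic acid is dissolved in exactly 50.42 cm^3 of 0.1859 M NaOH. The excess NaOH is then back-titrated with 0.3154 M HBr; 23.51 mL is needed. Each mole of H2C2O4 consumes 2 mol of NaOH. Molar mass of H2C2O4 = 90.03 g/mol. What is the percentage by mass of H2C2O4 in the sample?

70.5%

Total n(NaOH) added = 0.1859 x 0.05042 = 0.009373 mol.
n(HBr) used = 0.3154 x 0.02351 = 0.007415 mol, which equals the excess n(NaOH).
So n(NaOH) consumed by the sample = 0.009373 - 0.007415 = 0.001958 mol.
n(H2C2O4) = 0.001958 / 2 = 0.0009790 mol.
mass H2C2O4 = 0.0009790 x 90.03 = 0.08814 g, so %H2C2O4 = 0.08814/0.1251 x 100 = 70.5%.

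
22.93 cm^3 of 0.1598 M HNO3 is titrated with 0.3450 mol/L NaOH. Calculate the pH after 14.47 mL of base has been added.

n(acid) = 0.1598 x 0.02293 = 0.003664 mol; n(NaOH) added = 0.3450 x 0.01447 = 0.004992 mol.
Base is in excess by 0.004992 - 0.003664 = 0.001328 mol in a total volume of 0.03740 L.
[OH^-] = 0.001328/0.03740 = 0.03551 M, so pOH = 1.45 and pH = 14.00 - 1.45 = 12.55.

12.55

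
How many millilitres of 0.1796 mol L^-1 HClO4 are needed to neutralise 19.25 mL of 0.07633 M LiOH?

n(LiOH) = 0.07633 mol/L x 0.01925 L = 0.001469 mol.
At equivalence n(HClO4) = n(LiOH) = 0.001469 mol.
V(HClO4) = 0.001469 / 0.1796 = 0.008181 L = 8.18 mL.

8.18 mL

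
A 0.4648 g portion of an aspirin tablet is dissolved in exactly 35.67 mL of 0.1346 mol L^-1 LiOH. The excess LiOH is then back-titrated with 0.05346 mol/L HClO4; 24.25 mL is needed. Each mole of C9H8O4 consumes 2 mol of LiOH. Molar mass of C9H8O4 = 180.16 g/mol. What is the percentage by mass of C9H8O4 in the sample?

67.9%

Total n(LiOH) added = 0.1346 x 0.03567 = 0.004801 mol.
n(HClO4) used = 0.05346 x 0.02425 = 0.001296 mol, which equals the excess n(LiOH).
So n(LiOH) consumed by the sample = 0.004801 - 0.001296 = 0.003505 mol.
n(C9H8O4) = 0.003505 / 2 = 0.001752 mol.
mass C9H8O4 = 0.001752 x 180.16 = 0.3157 g, so %C9H8O4 = 0.3157/0.4648 x 100 = 67.9%.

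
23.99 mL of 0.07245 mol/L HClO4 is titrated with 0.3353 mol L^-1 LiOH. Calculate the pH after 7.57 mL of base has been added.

n(acid) = 0.07245 x 0.02399 = 0.001738 mol; n(LiOH) added = 0.3353 x 0.007570 = 0.002538 mol.
Base is in excess by 0.002538 - 0.001738 = 0.0008001 mol in a total volume of 0.03156 L.
[OH^-] = 0.0008001/0.03156 = 0.02535 M, so pOH = 1.60 and pH = 14.00 - 1.60 = 12.40.

12.40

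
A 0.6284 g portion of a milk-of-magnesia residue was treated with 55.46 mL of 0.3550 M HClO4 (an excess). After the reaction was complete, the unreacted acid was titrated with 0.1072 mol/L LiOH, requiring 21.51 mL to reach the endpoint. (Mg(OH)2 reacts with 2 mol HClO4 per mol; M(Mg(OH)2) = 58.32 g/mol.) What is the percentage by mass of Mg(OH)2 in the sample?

Total n(HClO4) added = 0.3550 x 0.05546 = 0.01969 mol.
n(LiOH) used = 0.1072 x 0.02151 = 0.002306 mol, which equals the excess n(HClO4).
So n(HClO4) consumed by the sample = 0.01969 - 0.002306 = 0.01738 mol.
n(Mg(OH)2) = 0.01738 / 2 = 0.008691 mol.
mass Mg(OH)2 = 0.008691 x 58.32 = 0.5069 g, so %Mg(OH)2 = 0.5069/0.6284 x 100 = 80.7%.

80.7%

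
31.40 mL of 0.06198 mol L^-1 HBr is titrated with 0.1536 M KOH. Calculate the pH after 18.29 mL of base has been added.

n(acid) = 0.06198 x 0.03140 = 0.001946 mol; n(KOH) added = 0.1536 x 0.01829 = 0.002809 mol.
Base is in excess by 0.002809 - 0.001946 = 0.0008632 mol in a total volume of 0.04969 L.
[OH^-] = 0.0008632/0.04969 = 0.01737 M, so pOH = 1.76 and pH = 14.00 - 1.76 = 12.24.

12.24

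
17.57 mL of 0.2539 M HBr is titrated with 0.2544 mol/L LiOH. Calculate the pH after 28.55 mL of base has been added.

n(acid) = 0.2539 x 0.01757 = 0.004461 mol; n(LiOH) added = 0.2544 x 0.02855 = 0.007263 mol.
Base is in excess by 0.007263 - 0.004461 = 0.002802 mol in a total volume of 0.04612 L.
[OH^-] = 0.002802/0.04612 = 0.06076 M, so pOH = 1.22 and pH = 14.00 - 1.22 = 12.78.

12.78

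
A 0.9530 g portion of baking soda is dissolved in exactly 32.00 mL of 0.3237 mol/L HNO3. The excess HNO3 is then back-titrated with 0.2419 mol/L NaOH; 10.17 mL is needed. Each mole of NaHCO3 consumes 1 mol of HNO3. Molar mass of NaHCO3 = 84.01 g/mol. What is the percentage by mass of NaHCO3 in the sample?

Total n(HNO3) added = 0.3237 x 0.03200 = 0.01036 mol.
n(NaOH) used = 0.2419 x 0.01017 = 0.002460 mol, which equals the excess n(HNO3).
So n(HNO3) consumed by the sample = 0.01036 - 0.002460 = 0.007898 mol.
n(NaHCO3) = 0.007898 / 1 = 0.007898 mol.
mass NaHCO3 = 0.007898 x 84.01 = 0.6635 g, so %NaHCO3 = 0.6635/0.9530 x 100 = 69.6%.

69.6%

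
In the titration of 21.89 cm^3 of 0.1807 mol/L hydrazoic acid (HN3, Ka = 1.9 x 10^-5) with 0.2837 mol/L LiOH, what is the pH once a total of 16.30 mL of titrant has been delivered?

12.24

n(acid) = 0.1807 x 0.02189 = 0.003956 mol; n(LiOH) added = 0.2837 x 0.01630 = 0.004624 mol.
Base is in excess by 0.004624 - 0.003956 = 0.0006688 mol in a total volume of 0.03819 L.
[OH^-] = 0.0006688/0.03819 = 0.01751 M, so pOH = 1.76 and pH = 14.00 - 1.76 = 12.24.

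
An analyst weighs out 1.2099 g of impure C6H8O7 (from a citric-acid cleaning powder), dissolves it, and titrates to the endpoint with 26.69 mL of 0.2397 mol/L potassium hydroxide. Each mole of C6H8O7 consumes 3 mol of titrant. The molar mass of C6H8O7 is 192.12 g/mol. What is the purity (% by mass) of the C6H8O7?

33.9%

n(KOH) = 0.2397 x 0.02669 = 0.006398 mol.
n(C6H8O7) = 0.006398 / 3 = 0.002133 mol.
mass of C6H8O7 = 0.002133 x 192.12 = 0.4097 g.
% purity = 0.4097 / 1.2099 x 100 = 33.9%.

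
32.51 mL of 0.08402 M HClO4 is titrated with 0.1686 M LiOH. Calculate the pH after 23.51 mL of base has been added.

12.34

n(acid) = 0.08402 x 0.03251 = 0.002731 mol; n(LiOH) added = 0.1686 x 0.02351 = 0.003964 mol.
Base is in excess by 0.003964 - 0.002731 = 0.001232 mol in a total volume of 0.05602 L.
[OH^-] = 0.001232/0.05602 = 0.02200 M, so pOH = 1.66 and pH = 14.00 - 1.66 = 12.34.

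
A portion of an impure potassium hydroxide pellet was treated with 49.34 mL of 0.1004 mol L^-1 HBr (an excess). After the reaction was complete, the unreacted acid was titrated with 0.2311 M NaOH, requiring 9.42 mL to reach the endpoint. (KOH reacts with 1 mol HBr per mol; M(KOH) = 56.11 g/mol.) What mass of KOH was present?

Total n(HBr) added = 0.1004 x 0.04934 = 0.004954 mol.
n(NaOH) used = 0.2311 x 0.009420 = 0.002177 mol, which equals the excess n(HBr).
So n(HBr) consumed by the sample = 0.004954 - 0.002177 = 0.002777 mol.
n(KOH) = 0.002777 / 1 = 0.002777 mol.
mass = 0.002777 mol x 56.11 g/mol = 0.156 g.

0.156 g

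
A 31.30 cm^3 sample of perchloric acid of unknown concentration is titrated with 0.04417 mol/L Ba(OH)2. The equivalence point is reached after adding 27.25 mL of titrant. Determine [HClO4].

0.0769 M

n(Ba(OH)2) delivered = 0.04417 x 0.02725 = 0.001204 mol.
The reaction is 2 HClO4 + 1 Ba(OH)2, so n(HClO4) = 0.001204 x 2/1 = 0.002407 mol.
[HClO4] = 0.002407 mol / 0.03130 L = 0.0769 M.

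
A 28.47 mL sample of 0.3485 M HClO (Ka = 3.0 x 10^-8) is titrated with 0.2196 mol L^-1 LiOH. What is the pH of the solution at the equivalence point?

10.33

n(HClO) = 0.3485 x 0.02847 = 0.009922 mol; V(LiOH) at equivalence = 0.009922/0.2196 = 0.04518 L.
At equivalence all the acid is converted to ClO-; total volume = 0.02847 + 0.04518 = 0.07365 L, so [ClO-] = 0.009922/0.07365 = 0.1347 M.
Kb = Kw/Ka = 1.0e-14 / 3.0 x 10^-8 = 3.33e-7.
[OH^-] = sqrt(Kb x [ClO-]) = sqrt(3.33e-7 x 0.1347) = 0.000212 M.
pOH = 3.67, so pH = 14.00 - 3.67 = 10.33.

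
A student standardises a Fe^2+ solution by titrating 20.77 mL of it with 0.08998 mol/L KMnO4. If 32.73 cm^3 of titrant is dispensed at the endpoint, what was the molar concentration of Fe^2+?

n(KMnO4) = 0.08998 x 0.03273 = 0.002945 mol.
From the balanced equation, 1 mol KMnO4 reacts with 5 mol Fe^2+, so n(Fe^2+) = 0.002945 x 5/1 = 0.01473 mol.
[Fe^2+] = 0.01473 / 0.02077 L = 0.709 M.

0.709 M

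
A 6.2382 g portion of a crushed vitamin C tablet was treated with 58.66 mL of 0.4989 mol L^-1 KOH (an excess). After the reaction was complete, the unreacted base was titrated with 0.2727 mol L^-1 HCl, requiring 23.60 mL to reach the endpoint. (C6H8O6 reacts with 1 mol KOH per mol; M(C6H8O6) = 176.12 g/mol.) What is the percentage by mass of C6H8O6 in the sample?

Total n(KOH) added = 0.4989 x 0.05866 = 0.02927 mol.
n(HCl) used = 0.2727 x 0.02360 = 0.006436 mol, which equals the excess n(KOH).
So n(KOH) consumed by the sample = 0.02927 - 0.006436 = 0.02283 mol.
n(C6H8O6) = 0.02283 / 1 = 0.02283 mol.
mass C6H8O6 = 0.02283 x 176.12 = 4.021 g, so %C6H8O6 = 4.021/6.2382 x 100 = 64.5%.

64.5%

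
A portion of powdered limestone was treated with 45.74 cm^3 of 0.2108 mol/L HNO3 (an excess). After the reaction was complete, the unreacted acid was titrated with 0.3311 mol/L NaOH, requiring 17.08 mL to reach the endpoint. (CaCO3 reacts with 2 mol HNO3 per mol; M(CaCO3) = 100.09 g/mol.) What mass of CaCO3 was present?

Total n(HNO3) added = 0.2108 x 0.04574 = 0.009642 mol.
n(NaOH) used = 0.3311 x 0.01708 = 0.005655 mol, which equals the excess n(HNO3).
So n(HNO3) consumed by the sample = 0.009642 - 0.005655 = 0.003987 mol.
n(CaCO3) = 0.003987 / 2 = 0.001993 mol.
mass = 0.001993 mol x 100.09 g/mol = 0.200 g.

0.200 g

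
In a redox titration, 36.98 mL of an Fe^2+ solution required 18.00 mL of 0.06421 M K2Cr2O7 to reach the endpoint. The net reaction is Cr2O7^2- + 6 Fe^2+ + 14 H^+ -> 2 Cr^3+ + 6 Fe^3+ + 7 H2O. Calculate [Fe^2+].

0.188 M

n(K2Cr2O7) = 0.06421 x 0.01800 = 0.001156 mol.
From the balanced equation, 1 mol K2Cr2O7 reacts with 6 mol Fe^2+, so n(Fe^2+) = 0.001156 x 6/1 = 0.006935 mol.
[Fe^2+] = 0.006935 / 0.03698 L = 0.188 M.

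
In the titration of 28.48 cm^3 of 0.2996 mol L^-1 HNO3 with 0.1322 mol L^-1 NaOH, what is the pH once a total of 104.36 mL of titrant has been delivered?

n(acid) = 0.2996 x 0.02848 = 0.008533 mol; n(NaOH) added = 0.1322 x 0.1044 = 0.01380 mol.
Base is in excess by 0.01380 - 0.008533 = 0.005264 mol in a total volume of 0.1328 L.
[OH^-] = 0.005264/0.1328 = 0.03962 M, so pOH = 1.40 and pH = 14.00 - 1.40 = 12.60.

12.60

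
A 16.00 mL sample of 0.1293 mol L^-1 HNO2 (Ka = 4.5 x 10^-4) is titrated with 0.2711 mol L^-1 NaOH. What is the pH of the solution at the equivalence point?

n(HNO2) = 0.1293 x 0.01600 = 0.002069 mol; V(NaOH) at equivalence = 0.002069/0.2711 = 0.007631 L.
At equivalence all the acid is converted to NO2-; total volume = 0.01600 + 0.007631 = 0.02363 L, so [NO2-] = 0.002069/0.02363 = 0.08755 M.
Kb = Kw/Ka = 1.0e-14 / 4.5 x 10^-4 = 2.22e-11.
[OH^-] = sqrt(Kb x [NO2-]) = sqrt(2.22e-11 x 0.08755) = 1.39e-6 M.
pOH = 5.86, so pH = 14.00 - 5.86 = 8.14.

8.14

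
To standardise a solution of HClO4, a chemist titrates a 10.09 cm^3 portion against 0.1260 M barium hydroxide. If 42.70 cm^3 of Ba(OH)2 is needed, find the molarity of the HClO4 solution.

1.07 M

n(Ba(OH)2) delivered = 0.1260 x 0.04270 = 0.005380 mol.
The reaction is 2 HClO4 + 1 Ba(OH)2, so n(HClO4) = 0.005380 x 2/1 = 0.01076 mol.
[HClO4] = 0.01076 mol / 0.01009 L = 1.07 M.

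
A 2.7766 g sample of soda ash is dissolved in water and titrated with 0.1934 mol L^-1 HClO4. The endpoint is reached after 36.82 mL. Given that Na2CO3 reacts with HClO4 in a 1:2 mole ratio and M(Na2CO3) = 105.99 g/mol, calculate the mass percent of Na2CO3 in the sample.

13.6%

n(HClO4) = 0.1934 x 0.03682 = 0.007121 mol.
n(Na2CO3) = 0.007121 / 2 = 0.003560 mol.
mass of Na2CO3 = 0.003560 x 105.99 = 0.3774 g.
% purity = 0.3774 / 2.7766 x 100 = 13.6%.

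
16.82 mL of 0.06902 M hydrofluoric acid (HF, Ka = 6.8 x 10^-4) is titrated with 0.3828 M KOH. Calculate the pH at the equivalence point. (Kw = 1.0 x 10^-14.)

n(HF) = 0.06902 x 0.01682 = 0.001161 mol; V(KOH) at equivalence = 0.001161/0.3828 = 0.003033 L.
At equivalence all the acid is converted to F-; total volume = 0.01682 + 0.003033 = 0.01985 L, so [F-] = 0.001161/0.01985 = 0.05848 M.
Kb = Kw/Ka = 1.0e-14 / 6.8 x 10^-4 = 1.47e-11.
[OH^-] = sqrt(Kb x [F-]) = sqrt(1.47e-11 x 0.05848) = 9.27e-7 M.
pOH = 6.03, so pH = 14.00 - 6.03 = 7.97.

7.97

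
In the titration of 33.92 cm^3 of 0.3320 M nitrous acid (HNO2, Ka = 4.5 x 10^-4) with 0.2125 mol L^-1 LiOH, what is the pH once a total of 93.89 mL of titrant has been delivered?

12.83

n(acid) = 0.3320 x 0.03392 = 0.01126 mol; n(LiOH) added = 0.2125 x 0.09389 = 0.01995 mol.
Base is in excess by 0.01995 - 0.01126 = 0.008690 mol in a total volume of 0.1278 L.
[OH^-] = 0.008690/0.1278 = 0.06799 M, so pOH = 1.17 and pH = 14.00 - 1.17 = 12.83.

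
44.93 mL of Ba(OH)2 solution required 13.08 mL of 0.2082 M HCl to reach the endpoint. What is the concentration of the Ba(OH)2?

0.0303 M

n(HCl) delivered = 0.2082 x 0.01308 = 0.002723 mol.
The reaction is 1 Ba(OH)2 + 2 HCl, so n(Ba(OH)2) = 0.002723 x 1/2 = 0.001362 mol.
[Ba(OH)2] = 0.001362 mol / 0.04493 L = 0.0303 M.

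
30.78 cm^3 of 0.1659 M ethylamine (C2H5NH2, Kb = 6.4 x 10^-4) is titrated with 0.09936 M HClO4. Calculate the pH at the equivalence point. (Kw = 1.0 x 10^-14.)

n(C2H5NH2) = 0.1659 x 0.03078 = 0.005106 mol; V(HClO4) at equivalence = 0.005106/0.09936 = 0.05139 L.
At equivalence the base is fully converted to C2H5NH3+; total volume = 0.08217 L, so [C2H5NH3+] = 0.005106/0.08217 = 0.06214 M.
Ka(C2H5NH3+) = Kw/Kb = 1.0e-14 / 6.4 x 10^-4 = 1.56e-11.
[H^+] = sqrt(Ka x [C2H5NH3+]) = sqrt(1.56e-11 x 0.06214) = 9.85e-7 M.
pH = -log(9.85e-7) = 6.01.

6.01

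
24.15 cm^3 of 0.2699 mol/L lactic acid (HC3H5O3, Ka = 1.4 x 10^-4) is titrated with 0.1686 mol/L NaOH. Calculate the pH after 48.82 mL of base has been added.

12.37

n(acid) = 0.2699 x 0.02415 = 0.006518 mol; n(NaOH) added = 0.1686 x 0.04882 = 0.008231 mol.
Base is in excess by 0.008231 - 0.006518 = 0.001713 mol in a total volume of 0.07297 L.
[OH^-] = 0.001713/0.07297 = 0.02347 M, so pOH = 1.63 and pH = 14.00 - 1.63 = 12.37.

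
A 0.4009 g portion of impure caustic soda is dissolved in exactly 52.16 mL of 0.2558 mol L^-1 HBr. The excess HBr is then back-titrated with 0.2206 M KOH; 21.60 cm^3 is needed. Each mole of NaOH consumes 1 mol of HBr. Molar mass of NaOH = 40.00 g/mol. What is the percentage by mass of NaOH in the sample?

85.6%

Total n(HBr) added = 0.2558 x 0.05216 = 0.01334 mol.
n(KOH) used = 0.2206 x 0.02160 = 0.004765 mol, which equals the excess n(HBr).
So n(HBr) consumed by the sample = 0.01334 - 0.004765 = 0.008578 mol.
n(NaOH) = 0.008578 / 1 = 0.008578 mol.
mass NaOH = 0.008578 x 40.00 = 0.3431 g, so %NaOH = 0.3431/0.4009 x 100 = 85.6%.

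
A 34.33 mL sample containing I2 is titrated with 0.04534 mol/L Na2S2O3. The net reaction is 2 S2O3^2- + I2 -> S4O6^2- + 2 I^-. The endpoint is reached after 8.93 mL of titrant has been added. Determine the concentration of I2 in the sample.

n(Na2S2O3) = 0.04534 x 0.008930 = 0.0004049 mol.
From the balanced equation, 2 mol Na2S2O3 reacts with 1 mol I2, so n(I2) = 0.0004049 x 1/2 = 0.0002024 mol.
[I2] = 0.0002024 / 0.03433 L = 0.00590 M.

0.00590 M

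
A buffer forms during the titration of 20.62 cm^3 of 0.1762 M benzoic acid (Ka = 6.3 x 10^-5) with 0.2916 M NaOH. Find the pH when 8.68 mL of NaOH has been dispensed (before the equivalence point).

Initial n(C6H5COOH) = 0.1762 x 0.02062 = 0.003633 mol.
n(NaOH) added = 0.2916 x 0.008680 = 0.002531 mol, converting that many moles of C6H5COOH to C6H5COO-.
Remaining n(C6H5COOH) = 0.001102 mol; n(C6H5COO-) = 0.002531 mol.
By Henderson-Hasselbalch, pH = pKa + log([A^-]/[HA]) = 4.20 + log(0.002531/0.001102) = 4.20 + (+0.36) = 4.56.

4.56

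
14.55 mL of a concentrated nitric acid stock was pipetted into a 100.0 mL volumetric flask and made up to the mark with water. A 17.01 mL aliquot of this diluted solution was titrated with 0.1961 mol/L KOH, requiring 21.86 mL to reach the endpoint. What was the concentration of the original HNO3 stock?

1.73 M

n(KOH) = 0.1961 x 0.02186 = 0.004287 mol.
n(HNO3) in the aliquot = 0.004287 mol.
[diluted HNO3] = 0.004287 / 0.01701 = 0.2520 M.
Dilution factor = 100.0/14.55 = 6.873, so [stock] = 0.2520 x 6.873 = 1.73 M.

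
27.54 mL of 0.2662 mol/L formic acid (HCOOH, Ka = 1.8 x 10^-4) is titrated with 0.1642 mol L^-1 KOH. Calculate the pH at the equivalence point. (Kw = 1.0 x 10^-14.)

n(HCOOH) = 0.2662 x 0.02754 = 0.007331 mol; V(KOH) at equivalence = 0.007331/0.1642 = 0.04465 L.
At equivalence all the acid is converted to HCOO-; total volume = 0.02754 + 0.04465 = 0.07219 L, so [HCOO-] = 0.007331/0.07219 = 0.1016 M.
Kb = Kw/Ka = 1.0e-14 / 1.8 x 10^-4 = 5.56e-11.
[OH^-] = sqrt(Kb x [HCOO-]) = sqrt(5.56e-11 x 0.1016) = 2.38e-6 M.
pOH = 5.62, so pH = 14.00 - 5.62 = 8.38.

8.38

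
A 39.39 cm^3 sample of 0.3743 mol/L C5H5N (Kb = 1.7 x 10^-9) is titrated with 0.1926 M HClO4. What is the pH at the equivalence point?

n(C5H5N) = 0.3743 x 0.03939 = 0.01474 mol; V(HClO4) at equivalence = 0.01474/0.1926 = 0.07655 L.
At equivalence the base is fully converted to C5H5NH+; total volume = 0.1159 L, so [C5H5NH+] = 0.01474/0.1159 = 0.1272 M.
Ka(C5H5NH+) = Kw/Kb = 1.0e-14 / 1.7 x 10^-9 = 5.88e-6.
[H^+] = sqrt(Ka x [C5H5NH+]) = sqrt(5.88e-6 x 0.1272) = 0.000865 M.
pH = -log(0.000865) = 3.06.

3.06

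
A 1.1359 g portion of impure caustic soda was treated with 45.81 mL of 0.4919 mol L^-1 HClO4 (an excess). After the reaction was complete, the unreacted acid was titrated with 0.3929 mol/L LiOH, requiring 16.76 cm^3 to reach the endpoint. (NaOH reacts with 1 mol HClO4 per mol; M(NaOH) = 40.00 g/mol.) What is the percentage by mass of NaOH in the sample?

Total n(HClO4) added = 0.4919 x 0.04581 = 0.02253 mol.
n(LiOH) used = 0.3929 x 0.01676 = 0.006585 mol, which equals the excess n(HClO4).
So n(HClO4) consumed by the sample = 0.02253 - 0.006585 = 0.01595 mol.
n(NaOH) = 0.01595 / 1 = 0.01595 mol.
mass NaOH = 0.01595 x 40.00 = 0.6380 g, so %NaOH = 0.6380/1.1359 x 100 = 56.2%.

56.2%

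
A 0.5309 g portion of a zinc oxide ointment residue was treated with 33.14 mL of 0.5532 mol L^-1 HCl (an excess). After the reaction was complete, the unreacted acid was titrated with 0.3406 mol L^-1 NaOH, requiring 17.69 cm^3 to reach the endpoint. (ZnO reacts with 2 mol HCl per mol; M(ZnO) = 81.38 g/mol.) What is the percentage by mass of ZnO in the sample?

Total n(HCl) added = 0.5532 x 0.03314 = 0.01833 mol.
n(NaOH) used = 0.3406 x 0.01769 = 0.006025 mol, which equals the excess n(HCl).
So n(HCl) consumed by the sample = 0.01833 - 0.006025 = 0.01231 mol.
n(ZnO) = 0.01231 / 2 = 0.006154 mol.
mass ZnO = 0.006154 x 81.38 = 0.5008 g, so %ZnO = 0.5008/0.5309 x 100 = 94.3%.

94.3%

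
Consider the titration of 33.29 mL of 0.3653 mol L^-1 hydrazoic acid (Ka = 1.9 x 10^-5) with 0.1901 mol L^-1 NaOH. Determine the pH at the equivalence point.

n(HN3) = 0.3653 x 0.03329 = 0.01216 mol; V(NaOH) at equivalence = 0.01216/0.1901 = 0.06397 L.
At equivalence all the acid is converted to N3-; total volume = 0.03329 + 0.06397 = 0.09726 L, so [N3-] = 0.01216/0.09726 = 0.1250 M.
Kb = Kw/Ka = 1.0e-14 / 1.9 x 10^-5 = 5.26e-10.
[OH^-] = sqrt(Kb x [N3-]) = sqrt(5.26e-10 x 0.1250) = 8.11e-6 M.
pOH = 5.09, so pH = 14.00 - 5.09 = 8.91.

8.91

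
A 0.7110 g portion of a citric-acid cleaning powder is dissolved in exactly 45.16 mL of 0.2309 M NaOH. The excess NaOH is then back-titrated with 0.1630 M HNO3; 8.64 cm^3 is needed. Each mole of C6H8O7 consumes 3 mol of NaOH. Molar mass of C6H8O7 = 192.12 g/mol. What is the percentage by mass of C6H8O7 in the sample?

Total n(NaOH) added = 0.2309 x 0.04516 = 0.01043 mol.
n(HNO3) used = 0.1630 x 0.008640 = 0.001408 mol, which equals the excess n(NaOH).
So n(NaOH) consumed by the sample = 0.01043 - 0.001408 = 0.009019 mol.
n(C6H8O7) = 0.009019 / 3 = 0.003006 mol.
mass C6H8O7 = 0.003006 x 192.12 = 0.5776 g, so %C6H8O7 = 0.5776/0.7110 x 100 = 81.2%.

81.2%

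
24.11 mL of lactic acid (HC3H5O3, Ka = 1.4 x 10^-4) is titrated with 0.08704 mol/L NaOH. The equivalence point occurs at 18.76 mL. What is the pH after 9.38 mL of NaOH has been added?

9.38 mL is exactly half the equivalence volume (18.76/2), i.e. the half-equivalence point.
There, n(HA) = n(A^-), so pH = pKa = -log(1.4 x 10^-4) = 3.85.

3.85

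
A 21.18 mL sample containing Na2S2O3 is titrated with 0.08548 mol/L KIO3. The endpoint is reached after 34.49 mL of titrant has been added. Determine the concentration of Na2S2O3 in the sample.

n(KIO3) = 0.08548 x 0.03449 = 0.002948 mol.
From the balanced equation, 1 mol KIO3 reacts with 6 mol Na2S2O3, so n(Na2S2O3) = 0.002948 x 6/1 = 0.01769 mol.
[Na2S2O3] = 0.01769 / 0.02118 L = 0.835 M.

0.835 M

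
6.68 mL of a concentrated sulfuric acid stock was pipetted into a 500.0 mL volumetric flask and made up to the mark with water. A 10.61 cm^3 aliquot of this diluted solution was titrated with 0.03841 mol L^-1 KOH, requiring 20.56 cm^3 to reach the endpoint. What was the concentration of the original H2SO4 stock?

n(KOH) = 0.03841 x 0.02056 = 0.0007897 mol.
n(H2SO4) in the aliquot = 0.0007897 x 1/2 = 0.0003949 mol.
[diluted H2SO4] = 0.0003949 / 0.01061 = 0.03722 M.
Dilution factor = 500.0/6.680 = 74.85, so [stock] = 0.03722 x 74.85 = 2.79 M.

2.79 M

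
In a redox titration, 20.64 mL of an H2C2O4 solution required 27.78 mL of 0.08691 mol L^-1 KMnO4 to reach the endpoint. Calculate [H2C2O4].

0.292 M

n(KMnO4) = 0.08691 x 0.02778 = 0.002414 mol.
From the balanced equation, 2 mol KMnO4 reacts with 5 mol H2C2O4, so n(H2C2O4) = 0.002414 x 5/2 = 0.006036 mol.
[H2C2O4] = 0.006036 / 0.02064 L = 0.292 M.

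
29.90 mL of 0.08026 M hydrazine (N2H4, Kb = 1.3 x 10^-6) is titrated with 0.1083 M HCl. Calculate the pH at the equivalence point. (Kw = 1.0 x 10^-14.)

n(N2H4) = 0.08026 x 0.02990 = 0.002400 mol; V(HCl) at equivalence = 0.002400/0.1083 = 0.02216 L.
At equivalence the base is fully converted to N2H5+; total volume = 0.05206 L, so [N2H5+] = 0.002400/0.05206 = 0.04610 M.
Ka(N2H5+) = Kw/Kb = 1.0e-14 / 1.3 x 10^-6 = 7.69e-9.
[H^+] = sqrt(Ka x [N2H5+]) = sqrt(7.69e-9 x 0.04610) = 1.88e-5 M.
pH = -log(1.88e-5) = 4.73.

4.73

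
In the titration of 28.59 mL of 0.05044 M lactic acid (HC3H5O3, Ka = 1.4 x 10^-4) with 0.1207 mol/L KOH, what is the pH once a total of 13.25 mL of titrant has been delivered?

n(acid) = 0.05044 x 0.02859 = 0.001442 mol; n(KOH) added = 0.1207 x 0.01325 = 0.001599 mol.
Base is in excess by 0.001599 - 0.001442 = 0.0001572 mol in a total volume of 0.04184 L.
[OH^-] = 0.0001572/0.04184 = 0.003757 M, so pOH = 2.43 and pH = 14.00 - 2.43 = 11.57.

11.57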